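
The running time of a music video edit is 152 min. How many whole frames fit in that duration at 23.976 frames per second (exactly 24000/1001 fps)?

218661 frames

152 min = 9120 s.
Frames = 9120 × 24000/1001 = 218880000/1001 ≈ 218661.3387.
Complete frames: 218661.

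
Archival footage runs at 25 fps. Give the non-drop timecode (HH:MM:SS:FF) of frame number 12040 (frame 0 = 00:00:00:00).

00:08:01:15

12040 ÷ 25 = 481 full seconds, remainder 15 frames.
481 s = 0 h 8 min 1 s.
Timecode: 00:08:01:15.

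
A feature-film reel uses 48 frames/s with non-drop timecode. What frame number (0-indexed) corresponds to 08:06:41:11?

Total seconds to the label: (8 × 3600 + 6 × 60 + 41) = 29201.
Frame index = 29201 × 48 + 11 = 1401659.

frame 1401659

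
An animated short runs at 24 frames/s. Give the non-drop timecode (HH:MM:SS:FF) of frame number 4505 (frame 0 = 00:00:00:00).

4505 ÷ 24 = 187 full seconds, remainder 17 frames.
187 s = 0 h 3 min 7 s.
Timecode: 00:03:07:17.

00:03:07:17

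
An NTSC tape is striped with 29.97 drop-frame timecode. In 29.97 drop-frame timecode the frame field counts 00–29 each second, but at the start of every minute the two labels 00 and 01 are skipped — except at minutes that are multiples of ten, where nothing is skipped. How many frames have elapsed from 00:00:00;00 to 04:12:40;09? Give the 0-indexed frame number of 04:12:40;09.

Complete 10-minute blocks: 25, each 17982 frames → 449550.
Remaining 2 whole minutes in the current block: 1800 + 1 × 1798 = 3598 frames.
Within the current minute: 40 × 30 + 9 − 2 = 1207 (labels ;00/;01 skipped at this minute). Total = 449550 + 3598 + 1207 = 454355.

454355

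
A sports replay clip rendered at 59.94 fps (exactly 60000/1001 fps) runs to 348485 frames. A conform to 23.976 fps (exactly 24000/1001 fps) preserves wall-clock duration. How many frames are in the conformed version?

Target frames = source frames × (target rate / source rate) = 348485 × (24000/1001)/(60000/1001) = 348485 × 2/5 = 139394.

139394 frames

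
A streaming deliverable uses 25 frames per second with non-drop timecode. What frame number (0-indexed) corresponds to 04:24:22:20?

Total seconds to the label: (4 × 3600 + 24 × 60 + 22) = 15862.
Frame index = 15862 × 25 + 20 = 396570.

396570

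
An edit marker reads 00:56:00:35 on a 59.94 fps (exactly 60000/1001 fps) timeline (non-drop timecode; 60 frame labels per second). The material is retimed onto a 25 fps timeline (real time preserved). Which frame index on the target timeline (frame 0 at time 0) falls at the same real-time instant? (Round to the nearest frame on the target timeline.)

frame 84099

Source frame index: (0×3600 + 56×60 + 0) × 60 + 35 = 201635.
Real time: 201635 / (60000/1001) = 40367327/12000 s.
Target frame: (40367327/12000) × (25) = 40367327/480 ≈ 84098.598 → 84099.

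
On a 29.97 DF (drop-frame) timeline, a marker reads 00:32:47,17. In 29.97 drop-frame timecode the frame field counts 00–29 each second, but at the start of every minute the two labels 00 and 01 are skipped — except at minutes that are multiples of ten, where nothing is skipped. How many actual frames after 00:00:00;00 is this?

As if non-drop at 30 labels/s: (0 × 3600 + 32 × 60 + 47) × 30 + 17 = 59027.
Minute boundaries passed: 32; those not divisible by 10: 32 − 3 = 29; dropped labels = 2 × 29 = 58.
Actual frame index = 59027 − 58 = 58969.

58969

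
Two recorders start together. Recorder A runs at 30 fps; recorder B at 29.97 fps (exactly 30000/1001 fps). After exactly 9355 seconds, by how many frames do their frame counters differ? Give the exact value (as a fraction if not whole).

280650/1001 frames

A emits 30 × 9355 = 280650 frames; B emits 30000/1001 × 9355 = 280650000/1001.
Difference = 280650/1001 frames (≈ 280.3696); B is behind A.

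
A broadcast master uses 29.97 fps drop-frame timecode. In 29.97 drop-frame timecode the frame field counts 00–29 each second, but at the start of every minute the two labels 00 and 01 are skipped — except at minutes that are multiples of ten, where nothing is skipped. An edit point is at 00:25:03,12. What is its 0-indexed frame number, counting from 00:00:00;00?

As if non-drop at 30 labels/s: (0 × 3600 + 25 × 60 + 3) × 30 + 12 = 45102.
Minute boundaries passed: 25; those not divisible by 10: 25 − 2 = 23; dropped labels = 2 × 23 = 46.
Actual frame index = 45102 − 46 = 45056.

45056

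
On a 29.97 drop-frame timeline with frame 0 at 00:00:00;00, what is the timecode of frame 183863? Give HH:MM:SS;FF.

Ten DF minutes hold 17982 frames, so frame 183863 lies in block 10 (frames 179820–197801) with 4043 frames into that block.
The block's first minute is 1800 frames and the rest 1798 each; 4043 frames reaches minute 2, so 10 × 18 + 2 × 2 = 184 labels have been skipped so far.
Adding those back, label number 183863 + 184 = 184047 at 30 labels/s is 6134 s + 27 f = 1 h 42 min 14 s frame 27, i.e. 01:42:14;27.

01:42:14;27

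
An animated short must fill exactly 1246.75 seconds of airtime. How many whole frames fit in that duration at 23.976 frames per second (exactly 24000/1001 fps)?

29892 frames

Frames = 1246.75 × 24000/1001 = 29922000/1001 ≈ 29892.1079.
Complete frames: 29892.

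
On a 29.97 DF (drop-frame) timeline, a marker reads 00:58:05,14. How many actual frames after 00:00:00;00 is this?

As if non-drop at 30 labels/s: (0 × 3600 + 58 × 60 + 5) × 30 + 14 = 104564.
Minute boundaries passed: 58; those not divisible by 10: 58 − 5 = 53; dropped labels = 2 × 53 = 106.
Actual frame index = 104564 − 106 = 104458.

104458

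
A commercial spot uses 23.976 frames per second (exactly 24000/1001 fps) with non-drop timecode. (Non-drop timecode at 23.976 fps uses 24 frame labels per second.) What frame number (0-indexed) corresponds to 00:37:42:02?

54290

Total seconds to the label: (0 × 3600 + 37 × 60 + 42) = 2262.
Frame index = 2262 × 24 + 2 = 54290.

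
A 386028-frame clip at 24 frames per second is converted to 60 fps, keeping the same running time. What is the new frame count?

Target frames = source frames × (target rate / source rate) = 386028 × (60)/(24) = 386028 × 5/2 = 965070.

965070 frames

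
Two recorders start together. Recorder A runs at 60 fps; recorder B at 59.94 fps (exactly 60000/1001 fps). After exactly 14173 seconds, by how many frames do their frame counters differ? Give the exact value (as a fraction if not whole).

850380/1001 frames

A emits 60 × 14173 = 850380 frames; B emits 60000/1001 × 14173 = 850380000/1001.
Difference = 850380/1001 frames (≈ 849.5305); B is behind A.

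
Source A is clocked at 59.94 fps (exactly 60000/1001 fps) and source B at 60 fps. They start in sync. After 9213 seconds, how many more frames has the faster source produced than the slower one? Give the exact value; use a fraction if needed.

A emits 60000/1001 × 9213 = 552780000/1001 frames; B emits 60 × 9213 = 552780.
Difference = 552780/1001 frames (≈ 552.2278); B is ahead of A.

552780/1001 frames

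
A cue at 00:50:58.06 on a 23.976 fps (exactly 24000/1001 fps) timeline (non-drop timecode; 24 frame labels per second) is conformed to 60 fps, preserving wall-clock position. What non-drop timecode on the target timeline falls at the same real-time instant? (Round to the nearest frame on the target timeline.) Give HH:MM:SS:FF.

Source frame index: (0×3600 + 50×60 + 58) × 24 + 6 = 73398.
Real time: 73398 / (24000/1001) = 12245233/4000 s.
Target frame: (12245233/4000) × (60) = 36735699/200 ≈ 183678.495 → 183678.
At 60 labels/s: frame 183678 → 00:51:01:18.

00:51:01:18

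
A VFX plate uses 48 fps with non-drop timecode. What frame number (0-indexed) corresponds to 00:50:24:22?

Total seconds to the label: (0 × 3600 + 50 × 60 + 24) = 3024.
Frame index = 3024 × 48 + 22 = 145174.

frame 145174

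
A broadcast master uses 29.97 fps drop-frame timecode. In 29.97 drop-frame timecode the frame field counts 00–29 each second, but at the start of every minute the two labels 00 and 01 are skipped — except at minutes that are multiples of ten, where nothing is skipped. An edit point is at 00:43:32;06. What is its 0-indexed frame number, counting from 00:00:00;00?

As if non-drop at 30 labels/s: (0 × 3600 + 43 × 60 + 32) × 30 + 6 = 78366.
Minute boundaries passed: 43; those not divisible by 10: 43 − 4 = 39; dropped labels = 2 × 39 = 78.
Actual frame index = 78366 − 78 = 78288.

78288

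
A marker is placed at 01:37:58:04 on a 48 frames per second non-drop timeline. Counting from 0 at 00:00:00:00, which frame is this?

Total seconds to the label: (1 × 3600 + 37 × 60 + 58) = 5878.
Frame index = 5878 × 48 + 4 = 282148.

frame 282148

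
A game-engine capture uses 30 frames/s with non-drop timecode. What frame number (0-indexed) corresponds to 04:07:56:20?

Total seconds to the label: (4 × 3600 + 7 × 60 + 56) = 14876.
Frame index = 14876 × 30 + 20 = 446300.

446300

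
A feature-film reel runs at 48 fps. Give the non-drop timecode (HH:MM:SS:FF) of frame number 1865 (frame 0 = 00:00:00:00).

1865 ÷ 48 = 38 full seconds, remainder 41 frames.
38 s = 0 h 0 min 38 s.
Timecode: 00:00:38:41.

00:00:38:41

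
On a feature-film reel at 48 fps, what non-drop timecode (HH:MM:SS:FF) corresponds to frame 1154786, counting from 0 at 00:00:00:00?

1154786 ÷ 48 = 24058 full seconds, remainder 2 frames.
24058 s = 6 h 40 min 58 s.
Timecode: 06:40:58:02.

06:40:58:02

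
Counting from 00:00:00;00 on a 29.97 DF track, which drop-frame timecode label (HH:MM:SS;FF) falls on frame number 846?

Each 10-minute DF block holds 10 × 60 × 30 − 9 × 2 = 17982 frames. 846 ÷ 17982 → 0 full blocks, remainder 846.
Within the partial block the first minute is 1800 frames and each further minute 1798, so 0 further minute boundaries passed. Total skipped labels = 18 × 0 + 2 × 0 = 0.
Non-drop label index = 846 + 0 = 846; at 30 labels/s that is 00:00:28:06, i.e. DF 00:00:28;06.

00:00:28;06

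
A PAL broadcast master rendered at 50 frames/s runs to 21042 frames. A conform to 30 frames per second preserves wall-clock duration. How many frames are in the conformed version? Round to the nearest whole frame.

Frames at target rate = 21042 × (30) / (50) = 63126/5 ≈ 12625.200.
Nearest whole frame: 12625.

12625 frames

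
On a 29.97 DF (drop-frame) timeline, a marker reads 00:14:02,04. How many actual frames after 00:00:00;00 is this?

25238

Complete 10-minute blocks: 1, each 17982 frames → 17982.
Remaining 4 whole minutes in the current block: 1800 + 3 × 1798 = 7194 frames.
Within the current minute: 2 × 30 + 4 − 2 = 62 (labels ;00/;01 skipped at this minute). Total = 17982 + 7194 + 62 = 25238.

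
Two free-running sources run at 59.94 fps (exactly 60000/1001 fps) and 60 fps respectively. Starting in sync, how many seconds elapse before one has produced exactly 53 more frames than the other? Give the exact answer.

The gap grows by |60 − 60000/1001| = 60/1001 frames per second.
Time for a 53-frame gap: 53 ÷ (60/1001) = 53053/60 s.

53053/60 seconds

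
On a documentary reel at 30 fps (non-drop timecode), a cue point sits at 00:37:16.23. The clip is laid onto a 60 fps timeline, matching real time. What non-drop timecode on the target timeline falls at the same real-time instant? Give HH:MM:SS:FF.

Source frame index: (0×3600 + 37×60 + 16) × 30 + 23 = 67103.
Real time: 67103 / (30) = 67103/30 s.
Target frame: (67103/30) × (60) = 134206.
At 60 labels/s: frame 134206 → 00:37:16:46.

00:37:16:46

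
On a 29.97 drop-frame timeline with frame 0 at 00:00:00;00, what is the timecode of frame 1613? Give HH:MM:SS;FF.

00:00:53;23

Ten DF minutes hold 17982 frames, so frame 1613 lies in block 0 (frames 0–17981) with 1613 frames into that block.
The block's first minute is 1800 frames and the rest 1798 each; 1613 frames reaches minute 0, so 0 × 18 + 0 × 2 = 0 labels have been skipped so far.
Adding those back, label number 1613 + 0 = 1613 at 30 labels/s is 53 s + 23 f = 0 h 0 min 53 s frame 23, i.e. 00:00:53;23.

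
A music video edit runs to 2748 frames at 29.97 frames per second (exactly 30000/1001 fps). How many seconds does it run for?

Running time = 2748 / (30000/1001) = 91.6916 s.

91.6916 seconds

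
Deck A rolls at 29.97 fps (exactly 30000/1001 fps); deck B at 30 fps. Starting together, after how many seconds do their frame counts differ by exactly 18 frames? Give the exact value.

600.6 seconds

The gap grows by |30 − 30000/1001| = 30/1001 frames per second.
Time for a 18-frame gap: 18 ÷ (30/1001) = 600.6 s.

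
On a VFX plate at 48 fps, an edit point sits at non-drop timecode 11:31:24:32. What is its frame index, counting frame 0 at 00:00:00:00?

1991264

Total seconds to the label: (11 × 3600 + 31 × 60 + 24) = 41484.
Frame index = 41484 × 48 + 32 = 1991264.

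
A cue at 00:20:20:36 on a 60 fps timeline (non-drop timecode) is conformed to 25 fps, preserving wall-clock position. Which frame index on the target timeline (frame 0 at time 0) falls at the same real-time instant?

Source frame index: (0×3600 + 20×60 + 20) × 60 + 36 = 73236.
Real time: 73236 / (60) = 6103/5 s.
Target frame: (6103/5) × (25) = 30515.

frame 30515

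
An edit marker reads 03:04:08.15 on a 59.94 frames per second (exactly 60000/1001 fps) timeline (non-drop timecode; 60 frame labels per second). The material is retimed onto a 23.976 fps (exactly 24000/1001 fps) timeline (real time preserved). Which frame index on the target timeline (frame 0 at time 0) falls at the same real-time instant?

Source frame index: (3×3600 + 4×60 + 8) × 60 + 15 = 662895.
Real time: 662895 / (60000/1001) = 44237193/4000 s.
Target frame: (44237193/4000) × (24000/1001) = 265158.

frame 265158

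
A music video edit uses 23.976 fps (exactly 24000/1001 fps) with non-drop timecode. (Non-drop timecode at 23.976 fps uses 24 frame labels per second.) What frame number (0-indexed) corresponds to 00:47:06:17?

67841

Total seconds to the label: (0 × 3600 + 47 × 60 + 6) = 2826.
Frame index = 2826 × 24 + 17 = 67841.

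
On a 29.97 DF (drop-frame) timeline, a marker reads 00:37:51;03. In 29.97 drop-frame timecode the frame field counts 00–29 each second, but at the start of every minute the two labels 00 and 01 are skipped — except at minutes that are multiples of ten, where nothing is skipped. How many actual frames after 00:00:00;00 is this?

68065

As if non-drop at 30 labels/s: (0 × 3600 + 37 × 60 + 51) × 30 + 3 = 68133.
Minute boundaries passed: 37; those not divisible by 10: 37 − 3 = 34; dropped labels = 2 × 34 = 68.
Actual frame index = 68133 − 68 = 68065.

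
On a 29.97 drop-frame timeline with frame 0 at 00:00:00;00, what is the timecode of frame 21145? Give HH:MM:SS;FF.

00:11:45;15

Each 10-minute DF block holds 10 × 60 × 30 − 9 × 2 = 17982 frames. 21145 ÷ 17982 → 1 full block, remainder 3163.
Within the partial block the first minute is 1800 frames and each further minute 1798, so 1 further minute boundary passed. Total skipped labels = 18 × 1 + 2 × 1 = 20.
Non-drop label index = 21145 + 20 = 21165; at 30 labels/s that is 00:11:45:15, i.e. DF 00:11:45;15.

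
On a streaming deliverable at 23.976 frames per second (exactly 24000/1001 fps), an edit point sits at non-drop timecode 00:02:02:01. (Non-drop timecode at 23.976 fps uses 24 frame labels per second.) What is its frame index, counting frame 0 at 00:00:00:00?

Total seconds to the label: (0 × 3600 + 2 × 60 + 2) = 122.
Frame index = 122 × 24 + 1 = 2929.

frame 2929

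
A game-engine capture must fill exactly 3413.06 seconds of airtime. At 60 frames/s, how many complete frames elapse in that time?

Frames = 3413.06 × 60 = 1023918/5 ≈ 204783.6000.
Complete frames: 204783.

204783 frames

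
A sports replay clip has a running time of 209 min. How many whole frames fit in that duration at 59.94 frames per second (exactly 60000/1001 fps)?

209 min = 12540 s.
Frames = 12540 × 60000/1001 = 68400000/91 ≈ 751648.3516.
Complete frames: 751648.

751648 frames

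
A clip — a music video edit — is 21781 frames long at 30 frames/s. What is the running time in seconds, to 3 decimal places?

726.033 seconds

Running time = 21781 × 1/30 = 21781/30 s ≈ 726.033 s.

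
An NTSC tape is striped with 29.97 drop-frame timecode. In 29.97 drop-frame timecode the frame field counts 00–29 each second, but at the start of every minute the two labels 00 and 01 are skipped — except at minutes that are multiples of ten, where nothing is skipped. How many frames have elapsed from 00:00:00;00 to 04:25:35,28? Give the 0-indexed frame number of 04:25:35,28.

477600

As if non-drop at 30 labels/s: (4 × 3600 + 25 × 60 + 35) × 30 + 28 = 478078.
Minute boundaries passed: 265; those not divisible by 10: 265 − 26 = 239; dropped labels = 2 × 239 = 478.
Actual frame index = 478078 − 478 = 477600.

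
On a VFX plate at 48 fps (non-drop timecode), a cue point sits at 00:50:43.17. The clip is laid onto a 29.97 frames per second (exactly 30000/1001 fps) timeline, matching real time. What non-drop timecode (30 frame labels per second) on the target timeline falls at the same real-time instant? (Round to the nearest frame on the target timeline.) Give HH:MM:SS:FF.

00:50:40:09

Source frame index: (0×3600 + 50×60 + 43) × 48 + 17 = 146081.
Real time: 146081 / (48) = 146081/48 s.
Target frame: (146081/48) × (30000/1001) = 7023125/77 ≈ 91209.416 → 91209.
At 30 labels/s: frame 91209 → 00:50:40:09.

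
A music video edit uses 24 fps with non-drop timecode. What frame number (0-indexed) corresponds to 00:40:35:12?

58452

Total seconds to the label: (0 × 3600 + 40 × 60 + 35) = 2435.
Frame index = 2435 × 24 + 12 = 58452.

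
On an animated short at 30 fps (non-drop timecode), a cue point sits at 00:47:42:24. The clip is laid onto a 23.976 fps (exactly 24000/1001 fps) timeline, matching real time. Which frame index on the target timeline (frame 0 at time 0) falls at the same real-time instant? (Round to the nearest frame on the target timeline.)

Source frame index: (0×3600 + 47×60 + 42) × 30 + 24 = 85884.
Real time: 85884 / (30) = 14314/5 s.
Target frame: (14314/5) × (24000/1001) = 68707200/1001 ≈ 68638.561 → 68639.

frame 68639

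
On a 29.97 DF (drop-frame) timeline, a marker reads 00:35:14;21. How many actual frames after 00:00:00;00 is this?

Complete 10-minute blocks: 3, each 17982 frames → 53946.
Remaining 5 whole minutes in the current block: 1800 + 4 × 1798 = 8992 frames.
Within the current minute: 14 × 30 + 21 − 2 = 439 (labels ;00/;01 skipped at this minute). Total = 53946 + 8992 + 439 = 63377.

63377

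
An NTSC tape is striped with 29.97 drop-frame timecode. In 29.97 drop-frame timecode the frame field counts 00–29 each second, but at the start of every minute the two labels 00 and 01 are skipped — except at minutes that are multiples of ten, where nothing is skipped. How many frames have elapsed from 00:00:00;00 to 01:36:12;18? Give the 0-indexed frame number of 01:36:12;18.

As if non-drop at 30 labels/s: (1 × 3600 + 36 × 60 + 12) × 30 + 18 = 173178.
Minute boundaries passed: 96; those not divisible by 10: 96 − 9 = 87; dropped labels = 2 × 87 = 174.
Actual frame index = 173178 − 174 = 173004.

173004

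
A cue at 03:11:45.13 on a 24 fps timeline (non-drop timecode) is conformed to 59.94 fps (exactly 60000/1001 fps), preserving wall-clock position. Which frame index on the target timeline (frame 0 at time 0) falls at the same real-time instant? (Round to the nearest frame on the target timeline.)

frame 689643

Source frame index: (3×3600 + 11×60 + 45) × 24 + 13 = 276133.
Real time: 276133 / (24) = 276133/24 s.
Target frame: (276133/24) × (60000/1001) = 4827500/7 ≈ 689642.857 → 689643.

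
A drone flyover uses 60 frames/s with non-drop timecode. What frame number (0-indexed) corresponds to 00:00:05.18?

318

Total seconds to the label: (0 × 3600 + 0 × 60 + 5) = 5.
Frame index = 5 × 60 + 18 = 318.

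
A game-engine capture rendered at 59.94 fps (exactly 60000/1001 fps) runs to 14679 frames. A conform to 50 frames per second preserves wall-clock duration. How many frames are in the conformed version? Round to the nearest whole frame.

12245 frames

Frames at target rate = 14679 × (50) / (60000/1001) = 4897893/400 ≈ 12244.733.
Nearest whole frame: 12245.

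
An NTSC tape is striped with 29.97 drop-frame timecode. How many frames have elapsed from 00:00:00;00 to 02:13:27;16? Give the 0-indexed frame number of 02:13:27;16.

Complete 10-minute blocks: 13, each 17982 frames → 233766.
Remaining 3 whole minutes in the current block: 1800 + 2 × 1798 = 5396 frames.
Within the current minute: 27 × 30 + 16 − 2 = 824 (labels ;00/;01 skipped at this minute). Total = 233766 + 5396 + 824 = 239986.

239986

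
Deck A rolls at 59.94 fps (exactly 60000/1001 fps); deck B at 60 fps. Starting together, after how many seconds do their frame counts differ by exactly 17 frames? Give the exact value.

17017/60 seconds

The gap grows by |60 − 60000/1001| = 60/1001 frames per second.
Time for a 17-frame gap: 17 ÷ (60/1001) = 17017/60 s.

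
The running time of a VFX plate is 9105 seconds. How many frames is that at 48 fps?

437040 frames

Frames = 9105 × 48 = 437040.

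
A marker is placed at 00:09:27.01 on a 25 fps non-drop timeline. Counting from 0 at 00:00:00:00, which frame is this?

Total seconds to the label: (0 × 3600 + 9 × 60 + 27) = 567.
Frame index = 567 × 25 + 1 = 14176.

14176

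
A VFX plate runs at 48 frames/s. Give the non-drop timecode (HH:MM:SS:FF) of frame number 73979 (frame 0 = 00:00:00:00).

73979 ÷ 48 = 1541 full seconds, remainder 11 frames.
1541 s = 0 h 25 min 41 s.
Timecode: 00:25:41:11.

00:25:41:11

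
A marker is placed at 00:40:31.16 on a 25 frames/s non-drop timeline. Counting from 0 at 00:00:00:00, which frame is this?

Total seconds to the label: (0 × 3600 + 40 × 60 + 31) = 2431.
Frame index = 2431 × 25 + 16 = 60791.

60791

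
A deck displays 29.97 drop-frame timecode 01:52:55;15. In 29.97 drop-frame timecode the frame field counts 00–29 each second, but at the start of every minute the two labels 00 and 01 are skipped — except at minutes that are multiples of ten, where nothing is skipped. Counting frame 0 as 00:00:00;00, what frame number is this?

Complete 10-minute blocks: 11, each 17982 frames → 197802.
Remaining 2 whole minutes in the current block: 1800 + 1 × 1798 = 3598 frames.
Within the current minute: 55 × 30 + 15 − 2 = 1663 (labels ;00/;01 skipped at this minute). Total = 197802 + 3598 + 1663 = 203063.

203063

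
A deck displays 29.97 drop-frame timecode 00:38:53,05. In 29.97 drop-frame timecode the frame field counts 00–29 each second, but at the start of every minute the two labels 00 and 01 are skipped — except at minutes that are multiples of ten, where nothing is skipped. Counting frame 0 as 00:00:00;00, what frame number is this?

69925

Complete 10-minute blocks: 3, each 17982 frames → 53946.
Remaining 8 whole minutes in the current block: 1800 + 7 × 1798 = 14386 frames.
Within the current minute: 53 × 30 + 5 − 2 = 1593 (labels ;00/;01 skipped at this minute). Total = 53946 + 14386 + 1593 = 69925.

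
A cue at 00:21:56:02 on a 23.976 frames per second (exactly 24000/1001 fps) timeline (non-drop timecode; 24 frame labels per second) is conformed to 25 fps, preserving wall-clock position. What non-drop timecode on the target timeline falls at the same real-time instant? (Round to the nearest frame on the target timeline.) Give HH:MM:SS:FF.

00:21:57:10

Source frame index: (0×3600 + 21×60 + 56) × 24 + 2 = 31586.
Real time: 31586 / (24000/1001) = 15808793/12000 s.
Target frame: (15808793/12000) × (25) = 15808793/480 ≈ 32934.985 → 32935.
At 25 labels/s: frame 32935 → 00:21:57:10.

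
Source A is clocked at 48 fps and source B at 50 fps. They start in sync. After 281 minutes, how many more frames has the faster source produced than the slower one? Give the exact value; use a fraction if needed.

33720 frames

281 min = 16860 s.
A emits 48 × 16860 = 809280 frames; B emits 50 × 16860 = 843000.
Difference = 33720 frames; B is ahead of A.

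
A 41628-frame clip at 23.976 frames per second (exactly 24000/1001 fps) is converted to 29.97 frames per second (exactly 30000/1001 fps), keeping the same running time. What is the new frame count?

Target frames = source frames × (target rate / source rate) = 41628 × (30000/1001)/(24000/1001) = 41628 × 5/4 = 52035.

52035 frames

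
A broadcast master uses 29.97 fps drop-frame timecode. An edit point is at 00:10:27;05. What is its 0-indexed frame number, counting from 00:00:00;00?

18797

Complete 10-minute blocks: 1, each 17982 frames → 17982.
Remaining 0 whole minutes in the current block: 0 frames.
Within the current minute: 27 × 30 + 5 = 815. Total = 17982 + 0 + 815 = 18797.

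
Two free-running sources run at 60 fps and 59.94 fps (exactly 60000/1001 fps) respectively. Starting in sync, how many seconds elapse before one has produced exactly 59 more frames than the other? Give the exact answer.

59059/60 seconds

The gap grows by |60000/1001 − 60| = 60/1001 frames per second.
Time for a 59-frame gap: 59 ÷ (60/1001) = 59059/60 s.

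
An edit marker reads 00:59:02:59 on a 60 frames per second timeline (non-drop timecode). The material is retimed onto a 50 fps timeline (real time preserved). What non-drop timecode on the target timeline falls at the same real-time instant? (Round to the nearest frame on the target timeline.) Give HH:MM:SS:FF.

00:59:02:49

Source frame index: (0×3600 + 59×60 + 2) × 60 + 59 = 212579.
Real time: 212579 / (60) = 212579/60 s.
Target frame: (212579/60) × (50) = 1062895/6 ≈ 177149.167 → 177149.
At 50 labels/s: frame 177149 → 00:59:02:49.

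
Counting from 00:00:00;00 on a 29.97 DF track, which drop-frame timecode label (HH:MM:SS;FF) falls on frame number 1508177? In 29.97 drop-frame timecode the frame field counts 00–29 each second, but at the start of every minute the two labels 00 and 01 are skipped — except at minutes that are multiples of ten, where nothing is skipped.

13:58:42;27

Each 10-minute DF block holds 10 × 60 × 30 − 9 × 2 = 17982 frames. 1508177 ÷ 17982 → 83 full blocks, remainder 15671.
Within the partial block the first minute is 1800 frames and each further minute 1798, so 8 further minute boundaries passed. Total skipped labels = 18 × 83 + 2 × 8 = 1510.
Non-drop label index = 1508177 + 1510 = 1509687; at 30 labels/s that is 13:58:42:27, i.e. DF 13:58:42;27.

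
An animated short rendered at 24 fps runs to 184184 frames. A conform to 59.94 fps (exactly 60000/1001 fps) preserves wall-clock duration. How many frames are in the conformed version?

Target frames = source frames × (target rate / source rate) = 184184 × (60000/1001)/(24) = 184184 × 2500/1001 = 460000.

460000 frames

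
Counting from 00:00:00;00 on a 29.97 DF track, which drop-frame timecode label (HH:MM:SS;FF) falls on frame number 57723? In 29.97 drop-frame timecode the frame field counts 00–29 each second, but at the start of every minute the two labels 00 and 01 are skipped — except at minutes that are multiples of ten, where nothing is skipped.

Ten DF minutes hold 17982 frames, so frame 57723 lies in block 3 (frames 53946–71927) with 3777 frames into that block.
The block's first minute is 1800 frames and the rest 1798 each; 3777 frames reaches minute 2, so 3 × 18 + 2 × 2 = 58 labels have been skipped so far.
Adding those back, label number 57723 + 58 = 57781 at 30 labels/s is 1926 s + 1 f = 0 h 32 min 6 s frame 1, i.e. 00:32:06;01.

00:32:06;01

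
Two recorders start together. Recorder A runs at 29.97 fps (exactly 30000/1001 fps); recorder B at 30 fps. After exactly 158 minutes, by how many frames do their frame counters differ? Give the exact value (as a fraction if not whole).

284400/1001 frames

158 min = 9480 s.
A emits 30000/1001 × 9480 = 284400000/1001 frames; B emits 30 × 9480 = 284400.
Difference = 284400/1001 frames (≈ 284.1159); B is ahead of A.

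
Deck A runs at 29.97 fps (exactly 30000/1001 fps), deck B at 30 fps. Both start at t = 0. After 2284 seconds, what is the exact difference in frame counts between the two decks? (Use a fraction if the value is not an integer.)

68520/1001 frames

A emits 30000/1001 × 2284 = 68520000/1001 frames; B emits 30 × 2284 = 68520.
Difference = 68520/1001 frames (≈ 68.4515); B is ahead of A.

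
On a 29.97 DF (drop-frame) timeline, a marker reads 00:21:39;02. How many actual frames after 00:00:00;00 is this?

As if non-drop at 30 labels/s: (0 × 3600 + 21 × 60 + 39) × 30 + 2 = 38972.
Minute boundaries passed: 21; those not divisible by 10: 21 − 2 = 19; dropped labels = 2 × 19 = 38.
Actual frame index = 38972 − 38 = 38934.

38934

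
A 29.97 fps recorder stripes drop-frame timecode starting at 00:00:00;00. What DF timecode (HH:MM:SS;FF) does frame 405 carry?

00:00:13;15

Each 10-minute DF block holds 10 × 60 × 30 − 9 × 2 = 17982 frames. 405 ÷ 17982 → 0 full blocks, remainder 405.
Within the partial block the first minute is 1800 frames and each further minute 1798, so 0 further minute boundaries passed. Total skipped labels = 18 × 0 + 2 × 0 = 0.
Non-drop label index = 405 + 0 = 405; at 30 labels/s that is 00:00:13:15, i.e. DF 00:00:13;15.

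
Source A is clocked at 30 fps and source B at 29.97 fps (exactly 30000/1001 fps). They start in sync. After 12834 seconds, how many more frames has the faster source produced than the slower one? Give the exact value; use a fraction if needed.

A emits 30 × 12834 = 385020 frames; B emits 30000/1001 × 12834 = 385020000/1001.
Difference = 385020/1001 frames (≈ 384.6354); B is behind A.

385020/1001 frames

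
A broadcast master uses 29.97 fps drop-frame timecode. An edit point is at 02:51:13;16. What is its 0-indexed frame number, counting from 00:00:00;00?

307898

As if non-drop at 30 labels/s: (2 × 3600 + 51 × 60 + 13) × 30 + 16 = 308206.
Minute boundaries passed: 171; those not divisible by 10: 171 − 17 = 154; dropped labels = 2 × 154 = 308.
Actual frame index = 308206 − 308 = 307898.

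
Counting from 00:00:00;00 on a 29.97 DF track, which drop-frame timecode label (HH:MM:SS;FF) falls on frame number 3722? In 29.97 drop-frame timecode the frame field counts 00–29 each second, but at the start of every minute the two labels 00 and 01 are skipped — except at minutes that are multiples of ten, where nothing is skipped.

00:02:04;06

Each 10-minute DF block holds 10 × 60 × 30 − 9 × 2 = 17982 frames. 3722 ÷ 17982 → 0 full blocks, remainder 3722.
Within the partial block the first minute is 1800 frames and each further minute 1798, so 2 further minute boundaries passed. Total skipped labels = 18 × 0 + 2 × 2 = 4.
Non-drop label index = 3722 + 4 = 3726; at 30 labels/s that is 00:02:04:06, i.e. DF 00:02:04;06.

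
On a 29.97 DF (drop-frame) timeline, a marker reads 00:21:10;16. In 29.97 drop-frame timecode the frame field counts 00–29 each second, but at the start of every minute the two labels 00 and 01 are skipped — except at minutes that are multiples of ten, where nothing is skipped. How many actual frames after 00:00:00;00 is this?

As if non-drop at 30 labels/s: (0 × 3600 + 21 × 60 + 10) × 30 + 16 = 38116.
Minute boundaries passed: 21; those not divisible by 10: 21 − 2 = 19; dropped labels = 2 × 19 = 38.
Actual frame index = 38116 − 38 = 38078.

38078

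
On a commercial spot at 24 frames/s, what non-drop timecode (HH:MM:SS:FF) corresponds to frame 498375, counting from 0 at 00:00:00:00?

498375 ÷ 24 = 20765 full seconds, remainder 15 frames.
20765 s = 5 h 46 min 5 s.
Timecode: 05:46:05:15.

05:46:05:15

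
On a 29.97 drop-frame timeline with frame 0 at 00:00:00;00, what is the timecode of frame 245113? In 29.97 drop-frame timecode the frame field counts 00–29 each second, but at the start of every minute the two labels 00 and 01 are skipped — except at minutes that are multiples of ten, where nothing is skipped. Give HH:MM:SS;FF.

Each 10-minute DF block holds 10 × 60 × 30 − 9 × 2 = 17982 frames. 245113 ÷ 17982 → 13 full blocks, remainder 11347.
Within the partial block the first minute is 1800 frames and each further minute 1798, so 6 further minute boundaries passed. Total skipped labels = 18 × 13 + 2 × 6 = 246.
Non-drop label index = 245113 + 246 = 245359; at 30 labels/s that is 02:16:18:19, i.e. DF 02:16:18;19.

02:16:18;19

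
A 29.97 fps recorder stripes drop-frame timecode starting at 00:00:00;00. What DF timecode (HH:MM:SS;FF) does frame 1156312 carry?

10:43:02;10

Each 10-minute DF block holds 10 × 60 × 30 − 9 × 2 = 17982 frames. 1156312 ÷ 17982 → 64 full blocks, remainder 5464.
Within the partial block the first minute is 1800 frames and each further minute 1798, so 3 further minute boundaries passed. Total skipped labels = 18 × 64 + 2 × 3 = 1158.
Non-drop label index = 1156312 + 1158 = 1157470; at 30 labels/s that is 10:43:02:10, i.e. DF 10:43:02;10.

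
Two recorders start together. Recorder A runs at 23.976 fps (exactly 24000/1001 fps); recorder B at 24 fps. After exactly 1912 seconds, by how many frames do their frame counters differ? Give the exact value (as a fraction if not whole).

A emits 24000/1001 × 1912 = 45888000/1001 frames; B emits 24 × 1912 = 45888.
Difference = 45888/1001 frames (≈ 45.8422); B is ahead of A.

45888/1001 frames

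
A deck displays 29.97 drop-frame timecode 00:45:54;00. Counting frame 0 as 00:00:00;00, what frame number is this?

82538

As if non-drop at 30 labels/s: (0 × 3600 + 45 × 60 + 54) × 30 + 0 = 82620.
Minute boundaries passed: 45; those not divisible by 10: 45 − 4 = 41; dropped labels = 2 × 41 = 82.
Actual frame index = 82620 − 82 = 82538.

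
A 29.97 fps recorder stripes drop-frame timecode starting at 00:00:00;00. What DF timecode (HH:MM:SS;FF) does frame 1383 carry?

00:00:46;03

Ten DF minutes hold 17982 frames, so frame 1383 lies in block 0 (frames 0–17981) with 1383 frames into that block.
The block's first minute is 1800 frames and the rest 1798 each; 1383 frames reaches minute 0, so 0 × 18 + 0 × 2 = 0 labels have been skipped so far.
Adding those back, label number 1383 + 0 = 1383 at 30 labels/s is 46 s + 3 f = 0 h 0 min 46 s frame 3, i.e. 00:00:46;03.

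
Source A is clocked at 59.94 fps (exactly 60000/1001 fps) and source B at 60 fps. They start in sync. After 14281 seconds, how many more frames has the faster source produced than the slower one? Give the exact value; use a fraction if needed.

856860/1001 frames

A emits 60000/1001 × 14281 = 856860000/1001 frames; B emits 60 × 14281 = 856860.
Difference = 856860/1001 frames (≈ 856.0040); B is ahead of A.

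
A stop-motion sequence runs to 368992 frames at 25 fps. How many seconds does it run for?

14759.68 seconds

Running time = 368992 / (25) = 14759.68 s.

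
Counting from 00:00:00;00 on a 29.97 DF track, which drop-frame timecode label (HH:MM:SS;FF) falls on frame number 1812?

00:01:00;14

Ten DF minutes hold 17982 frames, so frame 1812 lies in block 0 (frames 0–17981) with 1812 frames into that block.
The block's first minute is 1800 frames and the rest 1798 each; 1812 frames reaches minute 1, so 0 × 18 + 1 × 2 = 2 labels have been skipped so far.
Adding those back, label number 1812 + 2 = 1814 at 30 labels/s is 60 s + 14 f = 0 h 1 min 0 s frame 14, i.e. 00:01:00;14.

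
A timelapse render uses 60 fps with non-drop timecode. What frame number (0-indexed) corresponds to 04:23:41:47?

frame 949307

Total seconds to the label: (4 × 3600 + 23 × 60 + 41) = 15821.
Frame index = 15821 × 60 + 47 = 949307.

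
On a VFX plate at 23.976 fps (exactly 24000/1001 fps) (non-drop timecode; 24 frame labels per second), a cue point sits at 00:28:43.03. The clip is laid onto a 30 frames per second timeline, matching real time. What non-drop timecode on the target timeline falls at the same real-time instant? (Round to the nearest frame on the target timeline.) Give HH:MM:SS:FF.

00:28:44:25

Source frame index: (0×3600 + 28×60 + 43) × 24 + 3 = 41355.
Real time: 41355 / (24000/1001) = 2759757/1600 s.
Target frame: (2759757/1600) × (30) = 8279271/160 ≈ 51745.444 → 51745.
At 30 labels/s: frame 51745 → 00:28:44:25.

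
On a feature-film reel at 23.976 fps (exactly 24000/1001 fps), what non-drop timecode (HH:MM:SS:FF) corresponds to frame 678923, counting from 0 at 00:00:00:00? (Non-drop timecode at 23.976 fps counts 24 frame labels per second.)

07:51:28:11

678923 ÷ 24 = 28288 full seconds, remainder 11 frames.
28288 s = 7 h 51 min 28 s.
Timecode: 07:51:28:11.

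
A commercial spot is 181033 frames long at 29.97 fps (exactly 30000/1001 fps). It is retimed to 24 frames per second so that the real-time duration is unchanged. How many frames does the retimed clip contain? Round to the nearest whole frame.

Frames at target rate = 181033 × (24) / (30000/1001) = 181214033/1250 ≈ 144971.226.
Nearest whole frame: 144971.

144971 frames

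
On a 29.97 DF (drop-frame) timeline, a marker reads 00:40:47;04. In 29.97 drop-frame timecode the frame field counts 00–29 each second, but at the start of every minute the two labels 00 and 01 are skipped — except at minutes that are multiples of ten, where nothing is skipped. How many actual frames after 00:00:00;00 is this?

Complete 10-minute blocks: 4, each 17982 frames → 71928.
Remaining 0 whole minutes in the current block: 0 frames.
Within the current minute: 47 × 30 + 4 = 1414. Total = 71928 + 0 + 1414 = 73342.

73342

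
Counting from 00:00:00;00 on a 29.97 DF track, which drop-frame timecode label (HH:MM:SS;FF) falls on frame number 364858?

03:22:54;02

Ten DF minutes hold 17982 frames, so frame 364858 lies in block 20 (frames 359640–377621) with 5218 frames into that block.
The block's first minute is 1800 frames and the rest 1798 each; 5218 frames reaches minute 2, so 20 × 18 + 2 × 2 = 364 labels have been skipped so far.
Adding those back, label number 364858 + 364 = 365222 at 30 labels/s is 12174 s + 2 f = 3 h 22 min 54 s frame 2, i.e. 03:22:54;02.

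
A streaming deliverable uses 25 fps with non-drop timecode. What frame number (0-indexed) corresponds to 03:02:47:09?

274184

Total seconds to the label: (3 × 3600 + 2 × 60 + 47) = 10967.
Frame index = 10967 × 25 + 9 = 274184.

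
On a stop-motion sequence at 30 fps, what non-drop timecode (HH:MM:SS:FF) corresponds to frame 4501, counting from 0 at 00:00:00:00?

4501 ÷ 30 = 150 full seconds, remainder 1 frame.
150 s = 0 h 2 min 30 s.
Timecode: 00:02:30:01.

00:02:30:01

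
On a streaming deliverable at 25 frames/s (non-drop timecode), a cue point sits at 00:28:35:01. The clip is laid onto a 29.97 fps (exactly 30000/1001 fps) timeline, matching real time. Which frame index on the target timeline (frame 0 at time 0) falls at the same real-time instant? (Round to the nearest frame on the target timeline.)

Source frame index: (0×3600 + 28×60 + 35) × 25 + 1 = 42876.
Real time: 42876 / (25) = 42876/25 s.
Target frame: (42876/25) × (30000/1001) = 51451200/1001 ≈ 51399.800 → 51400.

frame 51400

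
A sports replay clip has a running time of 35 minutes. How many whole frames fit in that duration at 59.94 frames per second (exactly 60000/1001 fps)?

125874 frames

35 min = 2100 s.
Frames = 2100 × 60000/1001 = 18000000/143 ≈ 125874.1259.
Complete frames: 125874.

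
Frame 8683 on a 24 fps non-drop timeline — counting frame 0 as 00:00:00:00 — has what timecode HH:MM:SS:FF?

8683 ÷ 24 = 361 full seconds, remainder 19 frames.
361 s = 0 h 6 min 1 s.
Timecode: 00:06:01:19.

00:06:01:19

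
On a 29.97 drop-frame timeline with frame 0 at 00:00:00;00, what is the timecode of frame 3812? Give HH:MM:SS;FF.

Each 10-minute DF block holds 10 × 60 × 30 − 9 × 2 = 17982 frames. 3812 ÷ 17982 → 0 full blocks, remainder 3812.
Within the partial block the first minute is 1800 frames and each further minute 1798, so 2 further minute boundaries passed. Total skipped labels = 18 × 0 + 2 × 2 = 4.
Non-drop label index = 3812 + 4 = 3816; at 30 labels/s that is 00:02:07:06, i.e. DF 00:02:07;06.

00:02:07;06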